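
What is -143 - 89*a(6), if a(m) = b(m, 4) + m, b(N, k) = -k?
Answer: -321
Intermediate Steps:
a(m) = -4 + m (a(m) = -1*4 + m = -4 + m)
-143 - 89*a(6) = -143 - 89*(-4 + 6) = -143 - 89*2 = -143 - 178 = -321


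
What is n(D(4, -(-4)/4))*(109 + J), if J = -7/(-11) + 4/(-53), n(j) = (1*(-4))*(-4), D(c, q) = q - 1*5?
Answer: 1021984/583 ≈ 1753.0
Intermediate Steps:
D(c, q) = -5 + q (D(c, q) = q - 5 = -5 + q)
n(j) = 16 (n(j) = -4*(-4) = 16)
J = 327/583 (J = -7*(-1/11) + 4*(-1/53) = 7/11 - 4/53 = 327/583 ≈ 0.56089)
n(D(4, -(-4)/4))*(109 + J) = 16*(109 + 327/583) = 16*(63874/583) = 1021984/583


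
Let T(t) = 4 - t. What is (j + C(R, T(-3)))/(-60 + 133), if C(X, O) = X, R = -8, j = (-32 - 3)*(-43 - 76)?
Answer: 4157/73 ≈ 56.945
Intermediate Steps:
j = 4165 (j = -35*(-119) = 4165)
(j + C(R, T(-3)))/(-60 + 133) = (4165 - 8)/(-60 + 133) = 4157/73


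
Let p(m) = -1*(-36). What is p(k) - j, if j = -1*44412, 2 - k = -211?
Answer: 44448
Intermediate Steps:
k = 213 (k = 2 - 1*(-211) = 2 + 211 = 213)
p(m) = 36
j = -44412
p(k) - j = 36 - 1*(-44412) = 36 + 44412 = 44448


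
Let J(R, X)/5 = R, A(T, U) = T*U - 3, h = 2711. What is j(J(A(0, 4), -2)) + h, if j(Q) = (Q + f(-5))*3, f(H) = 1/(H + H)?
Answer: 26657/10 ≈ 2665.7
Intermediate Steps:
A(T, U) = -3 + T*U
f(H) = 1/(2*H)
J(R, X) = 5*R
j(Q) = -3/10 + 3*Q (j(Q) = (Q + (½)/(-5))*3 = (Q + (½)*(-⅕))*3 = (Q - ⅒)*3 = (-⅒ + Q)*3 = -3/10 + 3*Q)
j(J(A(0, 4), -2)) + h = (-3/10 + 3*(5*(-3 + 0*4))) + 2711 = (-3/10 + 3*(5*(-3 + 0))) + 2711 = (-3/10 + 3*(5*(-3))) + 2711 = (-3/10 + 3*(-15)) + 2711 = (-3/10 - 45) + 2711 = -453/10 + 2711 = 26657/10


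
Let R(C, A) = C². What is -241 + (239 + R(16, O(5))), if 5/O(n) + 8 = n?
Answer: 254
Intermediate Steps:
O(n) = 5/(-8 + n)
-241 + (239 + R(16, O(5))) = -241 + (239 + 16²) = -241 + (239 + 256) = -241 + 495 = 254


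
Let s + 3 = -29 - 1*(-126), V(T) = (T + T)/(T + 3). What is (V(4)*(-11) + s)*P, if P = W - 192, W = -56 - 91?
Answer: -193230/7 ≈ -27604.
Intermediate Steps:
V(T) = 2*T/(3 + T) (V(T) = (2*T)/(3 + T) = 2*T/(3 + T))
s = 94 (s = -3 + (-29 - 1*(-126)) = -3 + (-29 + 126) = -3 + 97 = 94)
W = -147
P = -339 (P = -147 - 192 = -339)
(V(4)*(-11) + s)*P = ((2*4/(3 + 4))*(-11) + 94)*(-339) = ((2*4/7)*(-11) + 94)*(-339) = ((2*4*(⅐))*(-11) + 94)*(-339) = ((8/7)*(-11) + 94)*(-339) = (-88/7 + 94)*(-339) = (570/7)*(-339) = -193230/7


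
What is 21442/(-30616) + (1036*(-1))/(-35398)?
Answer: -181821435/270936292 ≈ -0.67109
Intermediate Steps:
21442/(-30616) + (1036*(-1))/(-35398) = 21442*(-1/30616) - 1036*(-1/35398) = -10721/15308 + 518/17699 = -181821435/270936292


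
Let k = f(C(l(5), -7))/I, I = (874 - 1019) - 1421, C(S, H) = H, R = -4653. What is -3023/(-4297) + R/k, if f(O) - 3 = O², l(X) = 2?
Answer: 15655334401/111722 ≈ 1.4013e+5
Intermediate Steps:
f(O) = 3 + O²
I = -1566 (I = -145 - 1421 = -1566)
k = -26/783 (k = (3 + (-7)²)/(-1566) = (3 + 49)*(-1/1566) = 52*(-1/1566) = -26/783 ≈ -0.033206)
-3023/(-4297) + R/k = -3023/(-4297) - 4653/(-26/783) = -3023*(-1/4297) - 4653*(-783/26) = 3023/4297 + 3643299/26 = 15655334401/111722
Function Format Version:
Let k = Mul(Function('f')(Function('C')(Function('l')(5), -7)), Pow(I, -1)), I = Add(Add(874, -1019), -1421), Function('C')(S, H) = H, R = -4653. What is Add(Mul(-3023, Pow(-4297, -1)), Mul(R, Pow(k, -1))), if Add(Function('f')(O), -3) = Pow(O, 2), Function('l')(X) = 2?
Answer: Rational(15655334401, 111722) ≈ 1.4013e+5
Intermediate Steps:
Function('f')(O) = Add(3, Pow(O, 2))
I = -1566 (I = Add(-145, -1421) = -1566)
k = Rational(-26, 783) (k = Mul(Add(3, Pow(-7, 2)), Pow(-1566, -1)) = Mul(Add(3, 49), Rational(-1, 1566)) = Mul(52, Rational(-1, 1566)) = Rational(-26, 783) ≈ -0.033206)
Add(Mul(-3023, Pow(-4297, -1)), Mul(R, Pow(k, -1))) = Add(Mul(-3023, Pow(-4297, -1)), Mul(-4653, Pow(Rational(-26, 783), -1))) = Add(Mul(-3023, Rational(-1, 4297)), Mul(-4653, Rational(-783, 26))) = Add(Rational(3023, 4297), Rational(3643299, 26)) = Rational(15655334401, 111722)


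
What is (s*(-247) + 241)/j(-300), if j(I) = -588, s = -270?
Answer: -66931/588 ≈ -113.83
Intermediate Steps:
(s*(-247) + 241)/j(-300) = (-270*(-247) + 241)/(-588) = (66690 + 241)*(-1/588) = 66931*(-1/588) = -66931/588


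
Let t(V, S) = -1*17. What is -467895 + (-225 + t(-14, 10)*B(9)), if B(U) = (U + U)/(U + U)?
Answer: -468137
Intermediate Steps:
t(V, S) = -17
B(U) = 1 (B(U) = (2*U)/((2*U)) = (2*U)*(1/(2*U)) = 1)
-467895 + (-225 + t(-14, 10)*B(9)) = -467895 + (-225 - 17*1) = -467895 + (-225 - 17) = -467895 - 242 = -468137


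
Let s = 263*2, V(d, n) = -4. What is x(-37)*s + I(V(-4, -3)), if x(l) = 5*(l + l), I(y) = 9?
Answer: -194611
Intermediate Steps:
x(l) = 10*l (x(l) = 5*(2*l) = 10*l)
s = 526
x(-37)*s + I(V(-4, -3)) = (10*(-37))*526 + 9 = -370*526 + 9 = -194620 + 9 = -194611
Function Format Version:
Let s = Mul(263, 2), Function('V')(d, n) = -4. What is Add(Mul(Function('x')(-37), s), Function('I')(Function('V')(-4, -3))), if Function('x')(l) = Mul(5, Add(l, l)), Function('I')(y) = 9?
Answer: -194611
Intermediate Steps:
Function('x')(l) = Mul(10, l) (Function('x')(l) = Mul(5, Mul(2, l)) = Mul(10, l))
s = 526
Add(Mul(Function('x')(-37), s), Function('I')(Function('V')(-4, -3))) = Add(Mul(Mul(10, -37), 526), 9) = Add(Mul(-370, 526), 9) = Add(-194620, 9) = -194611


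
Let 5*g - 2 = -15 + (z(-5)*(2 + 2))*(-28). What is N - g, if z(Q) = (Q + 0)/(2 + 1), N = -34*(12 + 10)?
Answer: -11741/15 ≈ -782.73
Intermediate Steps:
N = -748 (N = -34*22 = -748)
z(Q) = Q/3
g = 521/15 (g = ⅖ + (-15 + (((⅓)*(-5))*(2 + 2))*(-28))/5 = ⅖ + (-15 - 5/3*4*(-28))/5 = ⅖ + (-15 - 20/3*(-28))/5 = ⅖ + (-15 + 560/3)/5 = ⅖ + (⅕)*(515/3) = ⅖ + 103/3 = 521/15 ≈ 34.733)
N - g = -748 - 1*521/15 = -748 - 521/15 = -11741/15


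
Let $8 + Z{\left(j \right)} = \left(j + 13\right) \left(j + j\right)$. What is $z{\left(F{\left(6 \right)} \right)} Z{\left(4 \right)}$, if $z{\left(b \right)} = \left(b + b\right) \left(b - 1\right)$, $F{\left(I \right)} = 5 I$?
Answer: $222720$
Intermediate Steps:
$z{\left(b \right)} = 2 b \left(-1 + b\right)$
$Z{\left(j \right)} = -8 + 2 j \left(13 + j\right)$ ($Z{\left(j \right)} = -8 + \left(j + 13\right) \left(j + j\right) = -8 + \left(13 + j\right) 2 j = -8 + 2 j \left(13 + j\right)$)
$z{\left(F{\left(6 \right)} \right)} Z{\left(4 \right)} = 2 \cdot 5 \cdot 6 \left(-1 + 5 \cdot 6\right) \left(-8 + 2 \cdot 4^{2} + 26 \cdot 4\right) = 2 \cdot 30 \left(-1 + 30\right) \left(-8 + 2 \cdot 16 + 104\right) = 2 \cdot 30 \cdot 29 \left(-8 + 32 + 104\right) = 1740 \cdot 128 = 222720$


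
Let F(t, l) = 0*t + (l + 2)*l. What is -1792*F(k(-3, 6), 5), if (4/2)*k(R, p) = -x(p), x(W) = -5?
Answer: -62720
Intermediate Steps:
k(R, p) = 5/2 (k(R, p) = (-1*(-5))/2 = (½)*5 = 5/2)
F(t, l) = l*(2 + l) (F(t, l) = 0 + (2 + l)*l = 0 + l*(2 + l) = l*(2 + l))
-1792*F(k(-3, 6), 5) = -8960*(2 + 5) = -8960*7 = -1792*35 = -62720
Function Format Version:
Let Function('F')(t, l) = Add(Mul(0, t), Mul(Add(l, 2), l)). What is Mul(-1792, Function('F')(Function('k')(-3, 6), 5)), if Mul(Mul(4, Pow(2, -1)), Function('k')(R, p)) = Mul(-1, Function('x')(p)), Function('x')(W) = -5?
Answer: -62720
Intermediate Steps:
Function('k')(R, p) = Rational(5, 2) (Function('k')(R, p) = Mul(Rational(1, 2), Mul(-1, -5)) = Mul(Rational(1, 2), 5) = Rational(5, 2))
Function('F')(t, l) = Mul(l, Add(2, l)) (Function('F')(t, l) = Add(0, Mul(Add(2, l), l)) = Add(0, Mul(l, Add(2, l))) = Mul(l, Add(2, l)))
Mul(-1792, Function('F')(Function('k')(-3, 6), 5)) = Mul(-1792, Mul(5, Add(2, 5))) = Mul(-1792, Mul(5, 7)) = Mul(-1792, 35) = -62720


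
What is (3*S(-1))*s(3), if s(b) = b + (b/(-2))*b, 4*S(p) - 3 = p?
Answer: -9/4 ≈ -2.2500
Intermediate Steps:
S(p) = ¾ + p/4
s(b) = b - b²/2 (s(b) = b + (b*(-½))*b = b + (-b/2)*b = b - b²/2)
(3*S(-1))*s(3) = (3*(¾ + (¼)*(-1)))*((½)*3*(2 - 1*3)) = (3*(¾ - ¼))*((½)*3*(2 - 3)) = (3*(½))*((½)*3*(-1)) = (3/2)*(-3/2) = -9/4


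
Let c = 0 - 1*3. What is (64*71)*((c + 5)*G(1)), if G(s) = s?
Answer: 9088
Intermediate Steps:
c = -3 (c = 0 - 3 = -3)
(64*71)*((c + 5)*G(1)) = (64*71)*((-3 + 5)*1) = 4544*(2*1) = 4544*2 = 9088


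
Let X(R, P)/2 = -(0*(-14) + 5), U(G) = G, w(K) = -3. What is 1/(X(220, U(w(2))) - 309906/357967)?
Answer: -357967/3889576 ≈ -0.092032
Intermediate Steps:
X(R, P) = -10 (X(R, P) = 2*(-(0*(-14) + 5)) = 2*(-(0 + 5)) = 2*(-1*5) = 2*(-5) = -10)
1/(X(220, U(w(2))) - 309906/357967) = 1/(-10 - 309906/357967) = 1/(-3889576/357967) = -357967/3889576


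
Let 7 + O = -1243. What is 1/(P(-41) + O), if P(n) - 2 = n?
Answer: -1/1289 ≈ -0.00077580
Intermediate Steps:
O = -1250 (O = -7 - 1243 = -1250)
P(n) = 2 + n
1/(P(-41) + O) = 1/((2 - 41) - 1250) = 1/(-39 - 1250) = 1/(-1289) = -1/1289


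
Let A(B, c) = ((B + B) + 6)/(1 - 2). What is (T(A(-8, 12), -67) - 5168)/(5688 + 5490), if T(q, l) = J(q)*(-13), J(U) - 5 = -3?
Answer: -2597/5589 ≈ -0.46466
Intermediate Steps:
J(U) = 2 (J(U) = 5 - 3 = 2)
A(B, c) = -6 - 2*B (A(B, c) = (2*B + 6)/(-1) = (6 + 2*B)*(-1) = -6 - 2*B)
T(q, l) = -26 (T(q, l) = 2*(-13) = -26)
(T(A(-8, 12), -67) - 5168)/(5688 + 5490) = (-26 - 5168)/(5688 + 5490) = -5194/11178 = -5194*1/11178 = -2597/5589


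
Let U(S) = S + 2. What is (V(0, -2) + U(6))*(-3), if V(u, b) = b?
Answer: -18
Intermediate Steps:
U(S) = 2 + S
(V(0, -2) + U(6))*(-3) = (-2 + (2 + 6))*(-3) = (-2 + 8)*(-3) = 6*(-3) = -18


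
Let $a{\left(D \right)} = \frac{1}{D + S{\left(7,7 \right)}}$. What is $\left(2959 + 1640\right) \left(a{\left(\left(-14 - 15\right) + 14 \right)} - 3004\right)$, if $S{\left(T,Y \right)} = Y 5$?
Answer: $- \frac{276303321}{20} \approx -1.3815 \cdot 10^{7}$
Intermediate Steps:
$S{\left(T,Y \right)} = 5 Y$
$a{\left(D \right)} = \frac{1}{35 + D}$ ($a{\left(D \right)} = \frac{1}{D + 5 \cdot 7} = \frac{1}{D + 35} = \frac{1}{35 + D}$)
$\left(2959 + 1640\right) \left(a{\left(\left(-14 - 15\right) + 14 \right)} - 3004\right) = \left(2959 + 1640\right) \left(\frac{1}{35 + \left(\left(-14 - 15\right) + 14\right)} - 3004\right) = 4599 \left(\frac{1}{35 + \left(-29 + 14\right)} - 3004\right) = 4599 \left(\frac{1}{35 - 15} - 3004\right) = 4599 \left(\frac{1}{20} - 3004\right) = 4599 \left(- \frac{60079}{20}\right) = - \frac{276303321}{20}$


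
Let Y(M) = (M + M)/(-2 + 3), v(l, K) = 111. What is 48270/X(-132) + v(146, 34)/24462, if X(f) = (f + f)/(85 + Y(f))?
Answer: 5871105049/179388 ≈ 32729.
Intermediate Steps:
Y(M) = 2*M (Y(M) = (2*M)/1 = (2*M)*1 = 2*M)
X(f) = 2*f/(85 + 2*f) (X(f) = (f + f)/(85 + 2*f) = (2*f)/(85 + 2*f) = 2*f/(85 + 2*f))
48270/X(-132) + v(146, 34)/24462 = 48270/((2*(-132)/(85 + 2*(-132)))) + 111/24462 = 48270/((2*(-132)/(85 - 264))) + 111*(1/24462) = 48270/((2*(-132)/(-179))) + 37/8154 = 48270/((2*(-132)*(-1/179))) + 37/8154 = 48270/(264/179) + 37/8154 = 48270*(179/264) + 37/8154 = 1440055/44 + 37/8154 = 5871105049/179388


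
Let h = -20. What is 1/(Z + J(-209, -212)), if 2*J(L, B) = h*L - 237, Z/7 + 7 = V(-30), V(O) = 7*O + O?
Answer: 2/485 ≈ 0.0041237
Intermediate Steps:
V(O) = 8*O
Z = -1729 (Z = -49 + 7*(8*(-30)) = -49 + 7*(-240) = -49 - 1680 = -1729)
J(L, B) = -237/2 - 10*L (J(L, B) = (-20*L - 237)/2 = (-237 - 20*L)/2 = -237/2 - 10*L)
1/(Z + J(-209, -212)) = 1/(-1729 + (-237/2 - 10*(-209))) = 1/(-1729 + (-237/2 + 2090)) = 1/(-1729 + 3943/2) = 1/(485/2) = 2/485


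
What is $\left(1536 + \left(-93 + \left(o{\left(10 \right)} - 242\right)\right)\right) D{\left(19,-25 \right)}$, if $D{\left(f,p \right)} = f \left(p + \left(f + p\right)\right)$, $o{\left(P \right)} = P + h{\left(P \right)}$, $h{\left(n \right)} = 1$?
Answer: $-713868$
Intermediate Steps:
$o{\left(P \right)} = 1 + P$ ($o{\left(P \right)} = P + 1 = 1 + P$)
$D{\left(f,p \right)} = f \left(f + 2 p\right)$
$\left(1536 + \left(-93 + \left(o{\left(10 \right)} - 242\right)\right)\right) D{\left(19,-25 \right)} = \left(1536 + \left(-93 + \left(\left(1 + 10\right) - 242\right)\right)\right) 19 \left(19 + 2 \left(-25\right)\right) = \left(1536 + \left(-93 + \left(11 - 242\right)\right)\right) 19 \left(19 - 50\right) = \left(1536 - 324\right) 19 \left(-31\right) = \left(1536 - 324\right) \left(-589\right) = 1212 \left(-589\right) = -713868$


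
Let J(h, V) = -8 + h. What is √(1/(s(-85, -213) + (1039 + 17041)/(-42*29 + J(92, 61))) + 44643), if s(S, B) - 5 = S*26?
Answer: 43*√1531502147982/251855 ≈ 211.29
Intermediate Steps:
s(S, B) = 5 + 26*S (s(S, B) = 5 + S*26 = 5 + 26*S)
√(1/(s(-85, -213) + (1039 + 17041)/(-42*29 + J(92, 61))) + 44643) = √(1/((5 + 26*(-85)) + (1039 + 17041)/(-42*29 + (-8 + 92))) + 44643) = √(1/((5 - 2210) + 18080/(-1218 + 84)) + 44643) = √(1/(-2205 + 18080/(-1134)) + 44643) = √(1/(-2205 + 18080*(-1/1134)) + 44643) = √(1/(-2205 - 9040/567) + 44643) = √(1/(-1259275/567) + 44643) = √(-567/1259275 + 44643) = √(56217813258/1259275) = 43*√1531502147982/251855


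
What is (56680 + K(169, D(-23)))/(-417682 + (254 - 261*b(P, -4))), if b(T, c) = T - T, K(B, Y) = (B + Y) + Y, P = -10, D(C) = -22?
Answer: -56805/417428 ≈ -0.13608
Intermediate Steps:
K(B, Y) = B + 2*Y
b(T, c) = 0
(56680 + K(169, D(-23)))/(-417682 + (254 - 261*b(P, -4))) = (56680 + (169 + 2*(-22)))/(-417682 + (254 - 261*0)) = (56680 + (169 - 44))/(-417682 + (254 + 0)) = (56680 + 125)/(-417682 + 254) = 56805/(-417428) = 56805*(-1/417428) = -56805/417428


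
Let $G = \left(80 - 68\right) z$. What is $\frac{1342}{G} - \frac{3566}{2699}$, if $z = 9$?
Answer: $\frac{1618465}{145746} \approx 11.105$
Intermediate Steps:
$G = 108$ ($G = \left(80 - 68\right) 9 = 12 \cdot 9 = 108$)
$\frac{1342}{G} - \frac{3566}{2699} = \frac{1342}{108} - \frac{3566}{2699} = 1342 \cdot \frac{1}{108} - \frac{3566}{2699} = \frac{671}{54} - \frac{3566}{2699} = \frac{1618465}{145746}$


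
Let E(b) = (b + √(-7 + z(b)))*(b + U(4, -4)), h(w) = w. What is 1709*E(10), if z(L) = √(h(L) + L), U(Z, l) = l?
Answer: 102540 + 10254*√(-7 + 2*√5) ≈ 1.0254e+5 + 16303.0*I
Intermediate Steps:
z(L) = √2*√L (z(L) = √(L + L) = √(2*L) = √2*√L)
E(b) = (-4 + b)*(b + √(-7 + √2*√b)) (E(b) = (b + √(-7 + √2*√b))*(b - 4) = (b + √(-7 + √2*√b))*(-4 + b) = (-4 + b)*(b + √(-7 + √2*√b)))
1709*E(10) = 1709*(10² - 4*10 - 4*√(-7 + √2*√10) + 10*√(-7 + √2*√10)) = 1709*(100 - 40 - 4*√(-7 + 2*√5) + 10*√(-7 + 2*√5)) = 1709*(60 + 6*√(-7 + 2*√5)) = 102540 + 10254*√(-7 + 2*√5)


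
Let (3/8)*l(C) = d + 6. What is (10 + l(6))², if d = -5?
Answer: 1444/9 ≈ 160.44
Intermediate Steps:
l(C) = 8/3 (l(C) = 8*(-5 + 6)/3 = (8/3)*1 = 8/3)
(10 + l(6))² = (10 + 8/3)² = (38/3)² = 1444/9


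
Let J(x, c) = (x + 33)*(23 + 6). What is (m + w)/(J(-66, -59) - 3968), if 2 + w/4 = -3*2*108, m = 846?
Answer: 1754/4925 ≈ 0.35614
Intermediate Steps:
J(x, c) = 957 + 29*x (J(x, c) = (33 + x)*29 = 957 + 29*x)
w = -2600 (w = -8 + 4*(-3*2*108) = -8 + 4*(-6*108) = -8 + 4*(-648) = -8 - 2592 = -2600)
(m + w)/(J(-66, -59) - 3968) = (846 - 2600)/((957 + 29*(-66)) - 3968) = -1754/((957 - 1914) - 3968) = -1754/(-957 - 3968) = -1754/(-4925) = -1754*(-1/4925) = 1754/4925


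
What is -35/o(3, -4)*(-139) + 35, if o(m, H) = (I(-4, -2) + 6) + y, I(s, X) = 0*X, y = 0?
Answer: 5075/6 ≈ 845.83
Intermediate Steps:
I(s, X) = 0
o(m, H) = 6 (o(m, H) = (0 + 6) + 0 = 6 + 0 = 6)
-35/o(3, -4)*(-139) + 35 = -35/6*(-139) + 35 = 4865/6 + 35 = 5075/6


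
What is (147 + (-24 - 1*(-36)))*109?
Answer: 17331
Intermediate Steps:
(147 + (-24 - 1*(-36)))*109 = (147 + (-24 + 36))*109 = (147 + 12)*109 = 159*109 = 17331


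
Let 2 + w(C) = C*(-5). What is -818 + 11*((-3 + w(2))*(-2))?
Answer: -488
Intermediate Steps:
w(C) = -2 - 5*C (w(C) = -2 + C*(-5) = -2 - 5*C)
-818 + 11*((-3 + w(2))*(-2)) = -818 + 11*((-3 + (-2 - 5*2))*(-2)) = -818 + 11*((-3 + (-2 - 10))*(-2)) = -818 + 11*((-3 - 12)*(-2)) = -818 + 11*(-15*(-2)) = -818 + 11*30 = -818 + 330 = -488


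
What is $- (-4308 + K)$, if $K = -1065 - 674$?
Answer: $6047$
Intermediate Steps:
$K = -1739$
$- (-4308 + K) = - (-4308 - 1739) = \left(-1\right) \left(-6047\right) = 6047$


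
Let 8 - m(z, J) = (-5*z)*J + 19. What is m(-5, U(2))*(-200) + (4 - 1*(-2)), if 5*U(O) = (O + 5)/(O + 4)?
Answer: 10118/3 ≈ 3372.7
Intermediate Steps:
U(O) = (5 + O)/(5*(4 + O)) (U(O) = ((O + 5)/(O + 4))/5 = ((5 + O)/(4 + O))/5 = (5 + O)/(5*(4 + O)))
m(z, J) = -11 + 5*J*z (m(z, J) = 8 - ((-5*z)*J + 19) = 8 - (-5*J*z + 19) = 8 - (19 - 5*J*z) = 8 + (-19 + 5*J*z) = -11 + 5*J*z)
m(-5, U(2))*(-200) + (4 - 1*(-2)) = (-11 + 5*((5 + 2)/(5*(4 + 2)))*(-5))*(-200) + (4 - 1*(-2)) = (-11 + 5*((⅕)*7/6)*(-5))*(-200) + (4 + 2) = (-11 + 5*((⅕)*(⅙)*7)*(-5))*(-200) + 6 = (-11 + 5*(7/30)*(-5))*(-200) + 6 = (-11 - 35/6)*(-200) + 6 = -101/6*(-200) + 6 = 10100/3 + 6 = 10118/3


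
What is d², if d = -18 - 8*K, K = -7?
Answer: 1444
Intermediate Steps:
d = 38 (d = -18 - 8*(-7) = -18 + 56 = 38)
d² = 38² = 1444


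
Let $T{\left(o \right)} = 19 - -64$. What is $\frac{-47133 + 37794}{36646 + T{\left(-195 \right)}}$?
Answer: $- \frac{283}{1113} \approx -0.25427$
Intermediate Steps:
$T{\left(o \right)} = 83$ ($T{\left(o \right)} = 19 + 64 = 83$)
$\frac{-47133 + 37794}{36646 + T{\left(-195 \right)}} = \frac{-47133 + 37794}{36646 + 83} = - \frac{9339}{36729} = \left(-9339\right) \frac{1}{36729} = - \frac{283}{1113}$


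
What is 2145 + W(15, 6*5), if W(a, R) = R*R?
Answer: 3045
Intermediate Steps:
W(a, R) = R²
2145 + W(15, 6*5) = 2145 + (6*5)² = 2145 + 30² = 2145 + 900 = 3045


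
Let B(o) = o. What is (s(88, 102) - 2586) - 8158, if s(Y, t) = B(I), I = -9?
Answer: -10753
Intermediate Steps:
s(Y, t) = -9
(s(88, 102) - 2586) - 8158 = (-9 - 2586) - 8158 = -2595 - 8158 = -10753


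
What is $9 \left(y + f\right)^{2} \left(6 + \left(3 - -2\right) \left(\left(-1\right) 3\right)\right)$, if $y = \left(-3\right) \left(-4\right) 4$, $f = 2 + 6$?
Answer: $-254016$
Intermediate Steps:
$f = 8$
$y = 48$ ($y = 12 \cdot 4 = 48$)
$9 \left(y + f\right)^{2} \left(6 + \left(3 - -2\right) \left(\left(-1\right) 3\right)\right) = 9 \left(48 + 8\right)^{2} \left(6 + \left(3 - -2\right) \left(\left(-1\right) 3\right)\right) = 9 \cdot 56^{2} \left(6 + \left(3 + 2\right) \left(-3\right)\right) = 9 \cdot 3136 \left(6 + 5 \left(-3\right)\right) = 28224 \left(6 - 15\right) = 28224 \left(-9\right) = -254016$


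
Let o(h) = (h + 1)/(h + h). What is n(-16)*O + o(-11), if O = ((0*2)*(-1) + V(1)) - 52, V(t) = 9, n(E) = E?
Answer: 7573/11 ≈ 688.45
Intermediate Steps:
o(h) = (1 + h)/(2*h) (o(h) = (1 + h)/((2*h)) = (1 + h)*(1/(2*h)) = (1 + h)/(2*h))
O = -43 (O = ((0*2)*(-1) + 9) - 52 = (0*(-1) + 9) - 52 = (0 + 9) - 52 = 9 - 52 = -43)
n(-16)*O + o(-11) = -16*(-43) + (½)*(1 - 11)/(-11) = 688 + (½)*(-1/11)*(-10) = 688 + 5/11 = 7573/11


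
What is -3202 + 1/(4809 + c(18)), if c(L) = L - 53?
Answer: -15286347/4774 ≈ -3202.0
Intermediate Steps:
c(L) = -53 + L
-3202 + 1/(4809 + c(18)) = -3202 + 1/(4809 + (-53 + 18)) = -3202 + 1/(4809 - 35) = -3202 + 1/4774 = -15286347/4774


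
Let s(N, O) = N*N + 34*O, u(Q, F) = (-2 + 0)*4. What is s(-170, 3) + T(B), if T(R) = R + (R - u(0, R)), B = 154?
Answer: 29318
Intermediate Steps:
u(Q, F) = -8 (u(Q, F) = -2*4 = -8)
s(N, O) = N² + 34*O
T(R) = 8 + 2*R (T(R) = R + (R - 1*(-8)) = R + (R + 8) = R + (8 + R) = 8 + 2*R)
s(-170, 3) + T(B) = ((-170)² + 34*3) + (8 + 2*154) = (28900 + 102) + (8 + 308) = 29002 + 316 = 29318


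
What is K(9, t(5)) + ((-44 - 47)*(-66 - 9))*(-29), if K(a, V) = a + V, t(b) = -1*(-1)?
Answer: -197915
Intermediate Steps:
t(b) = 1
K(a, V) = V + a
K(9, t(5)) + ((-44 - 47)*(-66 - 9))*(-29) = (1 + 9) + ((-44 - 47)*(-66 - 9))*(-29) = 10 - 91*(-75)*(-29) = 10 + 6825*(-29) = 10 - 197925 = -197915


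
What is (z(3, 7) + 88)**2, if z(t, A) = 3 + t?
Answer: 8836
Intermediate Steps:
(z(3, 7) + 88)**2 = ((3 + 3) + 88)**2 = (6 + 88)**2 = 94**2 = 8836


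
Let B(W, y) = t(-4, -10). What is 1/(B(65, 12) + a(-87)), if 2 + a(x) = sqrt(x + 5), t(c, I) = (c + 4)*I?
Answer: -1/43 - I*sqrt(82)/86 ≈ -0.023256 - 0.1053*I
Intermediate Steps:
t(c, I) = I*(4 + c) (t(c, I) = (4 + c)*I = I*(4 + c))
B(W, y) = 0 (B(W, y) = -10*(4 - 4) = -10*0 = 0)
a(x) = -2 + sqrt(5 + x) (a(x) = -2 + sqrt(x + 5) = -2 + sqrt(5 + x))
1/(B(65, 12) + a(-87)) = 1/(0 + (-2 + sqrt(5 - 87))) = 1/(0 + (-2 + sqrt(-82))) = 1/(0 + (-2 + I*sqrt(82))) = 1/(-2 + I*sqrt(82))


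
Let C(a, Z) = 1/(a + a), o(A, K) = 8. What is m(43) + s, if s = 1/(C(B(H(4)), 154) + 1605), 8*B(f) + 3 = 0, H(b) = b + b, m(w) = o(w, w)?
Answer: 38491/4811 ≈ 8.0006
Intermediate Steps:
m(w) = 8
H(b) = 2*b
B(f) = -3/8 (B(f) = -3/8 + (⅛)*0 = -3/8 + 0 = -3/8)
C(a, Z) = 1/(2*a)
s = 3/4811 (s = 1/(1/(2*(-3/8)) + 1605) = 1/((½)*(-8/3) + 1605) = 1/(-4/3 + 1605) = 1/(4811/3) = 3/4811 ≈ 0.00062357)
m(43) + s = 8 + 3/4811 = 38491/4811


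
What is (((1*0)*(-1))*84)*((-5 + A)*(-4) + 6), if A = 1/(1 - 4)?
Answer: 0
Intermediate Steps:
A = -⅓ (A = 1/(-3) = -⅓ ≈ -0.33333)
(((1*0)*(-1))*84)*((-5 + A)*(-4) + 6) = (((1*0)*(-1))*84)*((-5 - ⅓)*(-4) + 6) = ((0*(-1))*84)*(-16/3*(-4) + 6) = (0*84)*(64/3 + 6) = 0*(82/3) = 0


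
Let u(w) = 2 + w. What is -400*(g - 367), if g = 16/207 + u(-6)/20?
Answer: 30397760/207 ≈ 1.4685e+5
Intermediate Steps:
g = -127/1035 (g = 16/207 + (2 - 6)/20 = 16*(1/207) - 4*1/20 = 16/207 - 1/5 = -127/1035 ≈ -0.12271)
-400*(g - 367) = -400*(-127/1035 - 367) = -400*(-379972/1035) = 30397760/207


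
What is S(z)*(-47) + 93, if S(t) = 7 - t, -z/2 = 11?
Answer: -1270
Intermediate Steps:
z = -22 (z = -2*11 = -22)
S(z)*(-47) + 93 = (7 - 1*(-22))*(-47) + 93 = (7 + 22)*(-47) + 93 = 29*(-47) + 93 = -1363 + 93 = -1270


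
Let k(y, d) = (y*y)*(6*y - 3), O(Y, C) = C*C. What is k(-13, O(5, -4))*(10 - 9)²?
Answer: -13689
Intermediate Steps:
O(Y, C) = C²
k(y, d) = y²*(-3 + 6*y)
k(-13, O(5, -4))*(10 - 9)² = ((-13)²*(-3 + 6*(-13)))*(10 - 9)² = (169*(-3 - 78))*1² = (169*(-81))*1 = -13689*1 = -13689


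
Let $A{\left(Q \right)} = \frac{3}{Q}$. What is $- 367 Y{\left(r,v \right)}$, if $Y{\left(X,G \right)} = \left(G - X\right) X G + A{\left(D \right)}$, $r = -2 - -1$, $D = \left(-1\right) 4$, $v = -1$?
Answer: $\frac{1101}{4} \approx 275.25$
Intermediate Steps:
$D = -4$
$r = -1$ ($r = -2 + 1 = -1$)
$Y{\left(X,G \right)} = - \frac{3}{4} + G X \left(G - X\right)$ ($Y{\left(X,G \right)} = \left(G - X\right) X G + \frac{3}{-4} = X \left(G - X\right) G + 3 \left(- \frac{1}{4}\right) = G X \left(G - X\right) - \frac{3}{4} = - \frac{3}{4} + G X \left(G - X\right)$)
$- 367 Y{\left(r,v \right)} = - 367 \left(- \frac{3}{4} - \left(-1\right)^{2} - - \left(-1\right)^{2}\right) = - 367 \left(- \frac{3}{4} - 1 - \left(-1\right) 1\right) = - 367 \left(- \frac{3}{4} - 1 + 1\right) = \left(-367\right) \left(- \frac{3}{4}\right) = \frac{1101}{4}$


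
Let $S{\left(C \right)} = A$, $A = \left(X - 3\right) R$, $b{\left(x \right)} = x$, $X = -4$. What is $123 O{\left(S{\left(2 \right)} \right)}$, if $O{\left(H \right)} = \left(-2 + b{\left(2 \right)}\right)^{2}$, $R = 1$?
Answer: $0$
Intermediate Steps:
$A = -7$ ($A = \left(-4 - 3\right) 1 = \left(-7\right) 1 = -7$)
$S{\left(C \right)} = -7$
$O{\left(H \right)} = 0$ ($O{\left(H \right)} = \left(-2 + 2\right)^{2} = 0^{2} = 0$)
$123 O{\left(S{\left(2 \right)} \right)} = 123 \cdot 0 = 0$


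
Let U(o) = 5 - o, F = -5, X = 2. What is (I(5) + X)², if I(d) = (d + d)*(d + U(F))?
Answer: 23104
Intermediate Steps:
I(d) = 2*d*(10 + d) (I(d) = (d + d)*(d + (5 - 1*(-5))) = (2*d)*(d + (5 + 5)) = (2*d)*(d + 10) = (2*d)*(10 + d) = 2*d*(10 + d))
(I(5) + X)² = (2*5*(10 + 5) + 2)² = (2*5*15 + 2)² = (150 + 2)² = 152² = 23104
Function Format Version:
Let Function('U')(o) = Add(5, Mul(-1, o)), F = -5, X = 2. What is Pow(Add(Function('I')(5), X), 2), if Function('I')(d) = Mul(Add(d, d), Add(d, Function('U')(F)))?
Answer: 23104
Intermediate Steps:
Function('I')(d) = Mul(2, d, Add(10, d)) (Function('I')(d) = Mul(Add(d, d), Add(d, Add(5, Mul(-1, -5)))) = Mul(Mul(2, d), Add(d, Add(5, 5))) = Mul(Mul(2, d), Add(d, 10)) = Mul(Mul(2, d), Add(10, d)) = Mul(2, d, Add(10, d)))
Pow(Add(Function('I')(5), X), 2) = Pow(Add(Mul(2, 5, Add(10, 5)), 2), 2) = Pow(Add(Mul(2, 5, 15), 2), 2) = Pow(Add(150, 2), 2) = Pow(152, 2) = 23104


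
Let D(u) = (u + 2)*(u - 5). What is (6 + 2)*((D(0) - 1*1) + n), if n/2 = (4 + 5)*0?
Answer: -88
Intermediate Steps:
n = 0 (n = 2*((4 + 5)*0) = 2*(9*0) = 2*0 = 0)
D(u) = (-5 + u)*(2 + u) (D(u) = (2 + u)*(-5 + u) = (-5 + u)*(2 + u))
(6 + 2)*((D(0) - 1*1) + n) = (6 + 2)*(((-10 + 0**2 - 3*0) - 1*1) + 0) = 8*(((-10 + 0 + 0) - 1) + 0) = 8*((-10 - 1) + 0) = 8*(-11 + 0) = 8*(-11) = -88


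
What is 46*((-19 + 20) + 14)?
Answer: 690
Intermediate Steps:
46*((-19 + 20) + 14) = 46*(1 + 14) = 46*15 = 690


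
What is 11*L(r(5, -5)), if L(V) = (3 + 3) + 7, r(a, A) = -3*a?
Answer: 143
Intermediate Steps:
L(V) = 13 (L(V) = 6 + 7 = 13)
11*L(r(5, -5)) = 11*13 = 143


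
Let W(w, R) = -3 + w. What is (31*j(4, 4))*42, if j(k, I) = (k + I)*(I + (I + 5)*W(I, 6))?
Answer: 135408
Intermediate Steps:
j(k, I) = (I + k)*(I + (-3 + I)*(5 + I)) (j(k, I) = (k + I)*(I + (I + 5)*(-3 + I)) = (I + k)*(I + (5 + I)*(-3 + I)) = (I + k)*(I + (-3 + I)*(5 + I)))
(31*j(4, 4))*42 = (31*(4³ - 15*4 - 15*4 + 3*4² + 4*4² + 3*4*4))*42 = (31*(64 - 60 - 60 + 3*16 + 4*16 + 48))*42 = (31*(64 - 60 - 60 + 48 + 64 + 48))*42 = (31*104)*42 = 3224*42 = 135408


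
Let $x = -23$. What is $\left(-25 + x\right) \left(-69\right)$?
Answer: $3312$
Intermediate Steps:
$\left(-25 + x\right) \left(-69\right) = \left(-25 - 23\right) \left(-69\right) = \left(-48\right) \left(-69\right) = 3312$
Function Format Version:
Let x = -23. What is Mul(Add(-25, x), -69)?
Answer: 3312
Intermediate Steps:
Mul(Add(-25, x), -69) = Mul(Add(-25, -23), -69) = Mul(-48, -69) = 3312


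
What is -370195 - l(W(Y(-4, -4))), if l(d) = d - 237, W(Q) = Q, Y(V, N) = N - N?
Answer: -369958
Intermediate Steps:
Y(V, N) = 0
l(d) = -237 + d
-370195 - l(W(Y(-4, -4))) = -370195 - (-237 + 0) = -370195 - 1*(-237) = -370195 + 237 = -369958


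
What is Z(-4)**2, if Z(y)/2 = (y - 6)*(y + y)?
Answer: 25600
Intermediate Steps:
Z(y) = 4*y*(-6 + y) (Z(y) = 2*((y - 6)*(y + y)) = 2*((-6 + y)*(2*y)) = 2*(2*y*(-6 + y)) = 4*y*(-6 + y))
Z(-4)**2 = (4*(-4)*(-6 - 4))**2 = (4*(-4)*(-10))**2 = 160**2 = 25600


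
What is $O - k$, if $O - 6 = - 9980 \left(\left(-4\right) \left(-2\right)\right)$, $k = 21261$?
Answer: $-101095$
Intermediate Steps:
$O = -79834$ ($O = 6 - 9980 \left(\left(-4\right) \left(-2\right)\right) = 6 - 79840 = -79834$)
$O - k = -79834 - 21261 = -101095$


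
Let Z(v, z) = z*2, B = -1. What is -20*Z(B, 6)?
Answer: -240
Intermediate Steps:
Z(v, z) = 2*z
-20*Z(B, 6) = -40*6 = -20*12 = -240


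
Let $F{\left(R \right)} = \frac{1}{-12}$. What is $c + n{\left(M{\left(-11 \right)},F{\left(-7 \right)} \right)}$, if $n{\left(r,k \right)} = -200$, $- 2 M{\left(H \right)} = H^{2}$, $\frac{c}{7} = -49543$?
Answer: $-347001$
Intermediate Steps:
$c = -346801$ ($c = 7 \left(-49543\right) = -346801$)
$M{\left(H \right)} = - \frac{H^{2}}{2}$
$F{\left(R \right)} = - \frac{1}{12}$
$c + n{\left(M{\left(-11 \right)},F{\left(-7 \right)} \right)} = -346801 - 200 = -347001$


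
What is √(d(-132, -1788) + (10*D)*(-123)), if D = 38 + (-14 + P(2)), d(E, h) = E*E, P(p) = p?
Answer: 2*I*√3639 ≈ 120.65*I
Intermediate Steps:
d(E, h) = E²
D = 26 (D = 38 + (-14 + 2) = 38 - 12 = 26)
√(d(-132, -1788) + (10*D)*(-123)) = √((-132)² + (10*26)*(-123)) = √(17424 + 260*(-123)) = √(17424 - 31980) = √(-14556) = 2*I*√3639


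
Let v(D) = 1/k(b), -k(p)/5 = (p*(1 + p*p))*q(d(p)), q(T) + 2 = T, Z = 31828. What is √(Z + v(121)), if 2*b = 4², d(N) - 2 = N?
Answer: √8606291187/520 ≈ 178.40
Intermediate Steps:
d(N) = 2 + N
q(T) = -2 + T
b = 8 (b = (½)*4² = (½)*16 = 8)
k(p) = -5*p²*(1 + p²) (k(p) = -5*p*(1 + p*p)*(-2 + (2 + p)) = -5*p*(1 + p²)*p = -5*p²*(1 + p²))
v(D) = -1/20800 (v(D) = 1/(5*8²*(-1 - 1*8²)) = 1/(5*64*(-1 - 1*64)) = 1/(5*64*(-1 - 64)) = 1/(5*64*(-65)) = 1/(-20800) = -1/20800)
√(Z + v(121)) = √(31828 - 1/20800) = √(662022399/20800) = √8606291187/520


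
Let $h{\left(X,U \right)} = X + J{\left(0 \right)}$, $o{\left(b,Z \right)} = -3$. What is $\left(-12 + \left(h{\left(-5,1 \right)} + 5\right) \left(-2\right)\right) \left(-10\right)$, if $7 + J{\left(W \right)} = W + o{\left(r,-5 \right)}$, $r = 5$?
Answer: $-80$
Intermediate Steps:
$J{\left(W \right)} = -10 + W$ ($J{\left(W \right)} = -7 + \left(W - 3\right) = -7 + \left(-3 + W\right) = -10 + W$)
$h{\left(X,U \right)} = -10 + X$ ($h{\left(X,U \right)} = X + \left(-10 + 0\right) = X - 10 = -10 + X$)
$\left(-12 + \left(h{\left(-5,1 \right)} + 5\right) \left(-2\right)\right) \left(-10\right) = \left(-12 + \left(\left(-10 - 5\right) + 5\right) \left(-2\right)\right) \left(-10\right) = \left(-12 + \left(-15 + 5\right) \left(-2\right)\right) \left(-10\right) = \left(-12 - -20\right) \left(-10\right) = \left(-12 + 20\right) \left(-10\right) = 8 \left(-10\right) = -80$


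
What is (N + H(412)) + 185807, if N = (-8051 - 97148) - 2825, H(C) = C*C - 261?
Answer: 247266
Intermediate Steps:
H(C) = -261 + C**2 (H(C) = C**2 - 261 = -261 + C**2)
N = -108024 (N = -105199 - 2825 = -108024)
(N + H(412)) + 185807 = (-108024 + (-261 + 412**2)) + 185807 = (-108024 + (-261 + 169744)) + 185807 = (-108024 + 169483) + 185807 = 61459 + 185807 = 247266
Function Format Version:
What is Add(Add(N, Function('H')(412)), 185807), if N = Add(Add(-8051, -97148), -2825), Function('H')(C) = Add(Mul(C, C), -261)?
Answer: 247266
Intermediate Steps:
Function('H')(C) = Add(-261, Pow(C, 2)) (Function('H')(C) = Add(Pow(C, 2), -261) = Add(-261, Pow(C, 2)))
N = -108024 (N = Add(-105199, -2825) = -108024)
Add(Add(N, Function('H')(412)), 185807) = Add(Add(-108024, Add(-261, Pow(412, 2))), 185807) = Add(Add(-108024, Add(-261, 169744)), 185807) = Add(Add(-108024, 169483), 185807) = Add(61459, 185807) = 247266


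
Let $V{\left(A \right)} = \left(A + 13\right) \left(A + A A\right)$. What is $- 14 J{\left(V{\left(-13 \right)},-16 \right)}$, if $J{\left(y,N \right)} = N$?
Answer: $224$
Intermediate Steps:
$V{\left(A \right)} = \left(13 + A\right) \left(A + A^{2}\right)$
$- 14 J{\left(V{\left(-13 \right)},-16 \right)} = \left(-14\right) \left(-16\right) = 224$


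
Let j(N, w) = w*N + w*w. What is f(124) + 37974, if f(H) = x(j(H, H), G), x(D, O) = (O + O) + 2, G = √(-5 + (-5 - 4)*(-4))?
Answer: 37976 + 2*√31 ≈ 37987.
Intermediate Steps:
j(N, w) = w² + N*w (j(N, w) = N*w + w² = w² + N*w)
G = √31 (G = √(-5 - 9*(-4)) = √(-5 + 36) = √31 ≈ 5.5678)
x(D, O) = 2 + 2*O (x(D, O) = 2*O + 2 = 2 + 2*O)
f(H) = 2 + 2*√31
f(124) + 37974 = (2 + 2*√31) + 37974 = 37976 + 2*√31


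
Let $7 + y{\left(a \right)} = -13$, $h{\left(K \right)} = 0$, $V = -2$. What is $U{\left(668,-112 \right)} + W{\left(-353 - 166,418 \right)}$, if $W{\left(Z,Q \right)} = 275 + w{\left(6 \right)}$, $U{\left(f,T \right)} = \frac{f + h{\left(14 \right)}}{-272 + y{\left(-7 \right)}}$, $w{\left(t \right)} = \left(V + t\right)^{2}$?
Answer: $\frac{21076}{73} \approx 288.71$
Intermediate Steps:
$y{\left(a \right)} = -20$ ($y{\left(a \right)} = -7 - 13 = -20$)
$w{\left(t \right)} = \left(-2 + t\right)^{2}$
$U{\left(f,T \right)} = - \frac{f}{292}$ ($U{\left(f,T \right)} = \frac{f + 0}{-272 - 20} = \frac{f}{-292} = f \left(- \frac{1}{292}\right) = - \frac{f}{292}$)
$W{\left(Z,Q \right)} = 291$ ($W{\left(Z,Q \right)} = 275 + \left(-2 + 6\right)^{2} = 275 + 4^{2} = 275 + 16 = 291$)
$U{\left(668,-112 \right)} + W{\left(-353 - 166,418 \right)} = \left(- \frac{1}{292}\right) 668 + 291 = - \frac{167}{73} + 291 = \frac{21076}{73}$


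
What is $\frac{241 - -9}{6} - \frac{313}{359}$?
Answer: $\frac{43936}{1077} \approx 40.795$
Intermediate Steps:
$\frac{241 - -9}{6} - \frac{313}{359} = \left(241 + 9\right) \frac{1}{6} - \frac{313}{359} = 250 \cdot \frac{1}{6} - \frac{313}{359} = \frac{125}{3} - \frac{313}{359} = \frac{43936}{1077}$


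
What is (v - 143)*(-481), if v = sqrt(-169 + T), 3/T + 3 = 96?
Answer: 68783 - 1443*I*sqrt(18042)/31 ≈ 68783.0 - 6252.4*I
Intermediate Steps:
T = 1/31 (T = 3/(-3 + 96) = 3/93 = 3*(1/93) = 1/31 ≈ 0.032258)
v = 3*I*sqrt(18042)/31 (v = sqrt(-169 + 1/31) = sqrt(-5238/31) = 3*I*sqrt(18042)/31 ≈ 12.999*I)
(v - 143)*(-481) = (3*I*sqrt(18042)/31 - 143)*(-481) = (-143 + 3*I*sqrt(18042)/31)*(-481) = 68783 - 1443*I*sqrt(18042)/31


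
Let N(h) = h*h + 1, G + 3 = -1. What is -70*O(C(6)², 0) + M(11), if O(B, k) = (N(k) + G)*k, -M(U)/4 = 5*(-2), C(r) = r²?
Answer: 40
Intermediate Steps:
G = -4 (G = -3 - 1 = -4)
N(h) = 1 + h² (N(h) = h² + 1 = 1 + h²)
M(U) = 40 (M(U) = -20*(-2) = -4*(-10) = 40)
O(B, k) = k*(-3 + k²) (O(B, k) = ((1 + k²) - 4)*k = (-3 + k²)*k = k*(-3 + k²))
-70*O(C(6)², 0) + M(11) = -0*(-3 + 0²) + 40 = -0*(-3 + 0) + 40 = -0*(-3) + 40 = -70*0 + 40 = 0 + 40 = 40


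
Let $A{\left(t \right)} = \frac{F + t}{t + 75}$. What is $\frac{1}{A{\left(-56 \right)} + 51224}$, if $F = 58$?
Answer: $\frac{19}{973258} \approx 1.9522 \cdot 10^{-5}$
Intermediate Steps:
$A{\left(t \right)} = \frac{58 + t}{75 + t}$ ($A{\left(t \right)} = \frac{58 + t}{t + 75} = \frac{58 + t}{75 + t}$)
$\frac{1}{A{\left(-56 \right)} + 51224} = \frac{1}{\frac{58 - 56}{75 - 56} + 51224} = \frac{1}{\frac{1}{19} \cdot 2 + 51224} = \frac{1}{\frac{2}{19} + 51224} = \frac{1}{\frac{973258}{19}} = \frac{19}{973258}$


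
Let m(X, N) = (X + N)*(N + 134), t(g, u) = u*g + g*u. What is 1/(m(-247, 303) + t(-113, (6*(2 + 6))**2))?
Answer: -1/496232 ≈ -2.0152e-6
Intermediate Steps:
t(g, u) = 2*g*u (t(g, u) = g*u + g*u = 2*g*u)
m(X, N) = (134 + N)*(N + X) (m(X, N) = (N + X)*(134 + N) = (134 + N)*(N + X))
1/(m(-247, 303) + t(-113, (6*(2 + 6))**2)) = 1/((303**2 + 134*303 + 134*(-247) + 303*(-247)) + 2*(-113)*(6*(2 + 6))**2) = 1/((91809 + 40602 - 33098 - 74841) + 2*(-113)*(6*8)**2) = 1/(24472 + 2*(-113)*48**2) = 1/(24472 + 2*(-113)*2304) = 1/(24472 - 520704) = 1/(-496232) = -1/496232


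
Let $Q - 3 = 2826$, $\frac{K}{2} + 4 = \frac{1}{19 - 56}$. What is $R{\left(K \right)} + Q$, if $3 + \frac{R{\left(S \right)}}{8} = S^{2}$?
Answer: $\frac{4550477}{1369} \approx 3323.9$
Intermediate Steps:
$K = - \frac{298}{37}$ ($K = -8 + \frac{2}{19 - 56} = -8 + \frac{2}{-37} = -8 + 2 \left(- \frac{1}{37}\right) = -8 - \frac{2}{37} = - \frac{298}{37} \approx -8.054$)
$Q = 2829$ ($Q = 3 + 2826 = 2829$)
$R{\left(S \right)} = -24 + 8 S^{2}$
$R{\left(K \right)} + Q = \left(-24 + 8 \left(- \frac{298}{37}\right)^{2}\right) + 2829 = \left(-24 + 8 \cdot \frac{88804}{1369}\right) + 2829 = \left(-24 + \frac{710432}{1369}\right) + 2829 = \frac{677576}{1369} + 2829 = \frac{4550477}{1369}$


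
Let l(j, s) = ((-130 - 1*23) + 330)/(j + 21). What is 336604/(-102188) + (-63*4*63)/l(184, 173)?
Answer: -469828531/25547 ≈ -18391.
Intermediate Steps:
l(j, s) = 177/(21 + j) (l(j, s) = ((-130 - 23) + 330)/(21 + j) = (-153 + 330)/(21 + j) = 177/(21 + j))
336604/(-102188) + (-63*4*63)/l(184, 173) = 336604/(-102188) + (-63*4*63)/((177/(21 + 184))) = 336604*(-1/102188) + (-252*63)/((177/205)) = -84151/25547 - 15876/(177*(1/205)) = -84151/25547 - 15876/177/205 = -84151/25547 - 15876*205/177 = -84151/25547 - 1084860/59 = -469828531/25547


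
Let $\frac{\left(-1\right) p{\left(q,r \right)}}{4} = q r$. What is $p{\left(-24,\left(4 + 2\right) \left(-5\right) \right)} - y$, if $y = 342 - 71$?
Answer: $-3151$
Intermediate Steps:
$y = 271$ ($y = 342 - 71 = 271$)
$p{\left(q,r \right)} = - 4 q r$
$p{\left(-24,\left(4 + 2\right) \left(-5\right) \right)} - y = \left(-4\right) \left(-24\right) \left(4 + 2\right) \left(-5\right) - 271 = \left(-4\right) \left(-24\right) 6 \left(-5\right) - 271 = \left(-4\right) \left(-24\right) \left(-30\right) - 271 = -2880 - 271 = -3151$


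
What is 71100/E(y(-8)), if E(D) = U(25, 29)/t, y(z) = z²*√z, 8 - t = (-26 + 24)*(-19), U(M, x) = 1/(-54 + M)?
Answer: 61857000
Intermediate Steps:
t = -30 (t = 8 - (-26 + 24)*(-19) = 8 - (-2)*(-19) = 8 - 1*38 = 8 - 38 = -30)
y(z) = z^(5/2)
E(D) = 1/870 (E(D) = 1/((-54 + 25)*(-30)) = -1/30/(-29) = -1/29*(-1/30) = 1/870)
71100/E(y(-8)) = 71100/(1/870) = 71100*870 = 61857000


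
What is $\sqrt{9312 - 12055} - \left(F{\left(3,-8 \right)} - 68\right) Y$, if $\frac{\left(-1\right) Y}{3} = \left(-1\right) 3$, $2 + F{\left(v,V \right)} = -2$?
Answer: $648 + i \sqrt{2743} \approx 648.0 + 52.374 i$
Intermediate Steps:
$F{\left(v,V \right)} = -4$ ($F{\left(v,V \right)} = -2 - 2 = -4$)
$Y = 9$ ($Y = - 3 \left(\left(-1\right) 3\right) = \left(-3\right) \left(-3\right) = 9$)
$\sqrt{9312 - 12055} - \left(F{\left(3,-8 \right)} - 68\right) Y = \sqrt{9312 - 12055} - \left(-4 - 68\right) 9 = \sqrt{-2743} - \left(-72\right) 9 = i \sqrt{2743} - -648 = i \sqrt{2743} + 648 = 648 + i \sqrt{2743}$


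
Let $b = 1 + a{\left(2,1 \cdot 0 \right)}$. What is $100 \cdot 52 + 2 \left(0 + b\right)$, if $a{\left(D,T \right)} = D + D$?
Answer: $5210$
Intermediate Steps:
$a{\left(D,T \right)} = 2 D$
$b = 5$ ($b = 1 + 2 \cdot 2 = 1 + 4 = 5$)
$100 \cdot 52 + 2 \left(0 + b\right) = 100 \cdot 52 + 2 \left(0 + 5\right) = 5200 + 2 \cdot 5 = 5200 + 10 = 5210$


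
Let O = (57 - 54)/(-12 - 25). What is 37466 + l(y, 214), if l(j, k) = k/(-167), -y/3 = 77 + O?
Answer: 6256608/167 ≈ 37465.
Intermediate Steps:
O = -3/37 (O = 3/(-37) = 3*(-1/37) = -3/37 ≈ -0.081081)
y = -8538/37 (y = -3*(77 - 3/37) = -3*2846/37 = -8538/37 ≈ -230.76)
l(j, k) = -k/167 (l(j, k) = k*(-1/167) = -k/167)
37466 + l(y, 214) = 37466 - 1/167*214 = 37466 - 214/167 = 6256608/167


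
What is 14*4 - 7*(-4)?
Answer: 84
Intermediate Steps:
14*4 - 7*(-4) = 56 + 28 = 84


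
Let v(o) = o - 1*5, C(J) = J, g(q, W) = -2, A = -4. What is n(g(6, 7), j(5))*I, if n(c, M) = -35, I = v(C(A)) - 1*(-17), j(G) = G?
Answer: -280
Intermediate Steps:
v(o) = -5 + o (v(o) = o - 5 = -5 + o)
I = 8 (I = (-5 - 4) - 1*(-17) = -9 + 17 = 8)
n(g(6, 7), j(5))*I = -35*8 = -280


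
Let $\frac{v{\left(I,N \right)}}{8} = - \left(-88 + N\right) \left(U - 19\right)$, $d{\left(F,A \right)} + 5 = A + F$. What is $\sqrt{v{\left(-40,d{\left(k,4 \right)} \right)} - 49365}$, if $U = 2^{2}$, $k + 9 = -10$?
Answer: $15 i \sqrt{277} \approx 249.65 i$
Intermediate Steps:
$k = -19$ ($k = -9 - 10 = -19$)
$U = 4$
$d{\left(F,A \right)} = -5 + A + F$ ($d{\left(F,A \right)} = -5 + \left(A + F\right) = -5 + A + F$)
$v{\left(I,N \right)} = -10560 + 120 N$ ($v{\left(I,N \right)} = 8 \left(- \left(-88 + N\right) \left(4 - 19\right)\right) = 8 \left(- \left(-88 + N\right) \left(-15\right)\right) = 8 \left(- (1320 - 15 N)\right) = 8 \left(-1320 + 15 N\right) = -10560 + 120 N$)
$\sqrt{v{\left(-40,d{\left(k,4 \right)} \right)} - 49365} = \sqrt{\left(-10560 + 120 \left(-5 + 4 - 19\right)\right) - 49365} = \sqrt{\left(-10560 + 120 \left(-20\right)\right) - 49365} = \sqrt{\left(-10560 - 2400\right) - 49365} = \sqrt{-12960 - 49365} = \sqrt{-62325} = 15 i \sqrt{277}$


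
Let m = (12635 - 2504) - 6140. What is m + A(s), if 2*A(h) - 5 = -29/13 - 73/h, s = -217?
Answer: 22525983/5642 ≈ 3992.6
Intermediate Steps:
A(h) = 18/13 - 73/(2*h) (A(h) = 5/2 + (-29/13 - 73/h)/2 = 5/2 + (-29/26 - 73/(2*h)) = 18/13 - 73/(2*h))
m = 3991 (m = 10131 - 6140 = 3991)
m + A(s) = 3991 + (1/26)*(-949 + 36*(-217))/(-217) = 3991 + (1/26)*(-1/217)*(-949 - 7812) = 3991 + (1/26)*(-1/217)*(-8761) = 3991 + 8761/5642 = 22525983/5642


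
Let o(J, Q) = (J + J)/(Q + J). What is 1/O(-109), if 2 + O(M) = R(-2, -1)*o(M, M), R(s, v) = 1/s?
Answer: -2/5 ≈ -0.40000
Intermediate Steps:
o(J, Q) = 2*J/(J + Q) (o(J, Q) = (2*J)/(J + Q) = 2*J/(J + Q))
O(M) = -5/2 (O(M) = -2 + (2*M/(M + M))/(-2) = -2 - M/(2*M) = -2 - M*1/(2*M) = -2 - 1/2*1 = -2 - 1/2 = -5/2)
1/O(-109) = 1/(-5/2) = -2/5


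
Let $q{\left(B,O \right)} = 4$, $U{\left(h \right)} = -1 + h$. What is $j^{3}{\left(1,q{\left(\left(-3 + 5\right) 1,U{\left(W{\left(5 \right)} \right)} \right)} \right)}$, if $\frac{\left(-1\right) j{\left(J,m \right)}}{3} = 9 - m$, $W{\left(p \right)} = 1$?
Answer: $-3375$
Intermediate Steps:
$j{\left(J,m \right)} = -27 + 3 m$ ($j{\left(J,m \right)} = - 3 \left(9 - m\right) = -27 + 3 m$)
$j^{3}{\left(1,q{\left(\left(-3 + 5\right) 1,U{\left(W{\left(5 \right)} \right)} \right)} \right)} = \left(-27 + 3 \cdot 4\right)^{3} = \left(-27 + 12\right)^{3} = \left(-15\right)^{3} = -3375$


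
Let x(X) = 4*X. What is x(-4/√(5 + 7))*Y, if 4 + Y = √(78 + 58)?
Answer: 16*√3*(2 - √34)/3 ≈ -35.389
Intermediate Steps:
Y = -4 + 2*√34 (Y = -4 + √(78 + 58) = -4 + √136 = -4 + 2*√34 ≈ 7.6619)
x(-4/√(5 + 7))*Y = (4*(-4/√(5 + 7)))*(-4 + 2*√34) = (4*(-4*√3/6))*(-4 + 2*√34) = (4*(-2*√3/3))*(-4 + 2*√34) = (-8*√3/3)*(-4 + 2*√34) = -8*√3*(-4 + 2*√34)/3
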